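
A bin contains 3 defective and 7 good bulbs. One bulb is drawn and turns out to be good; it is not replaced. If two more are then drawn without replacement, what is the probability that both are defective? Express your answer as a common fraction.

1/12

After the first draw, 3 of the remaining 9 bulbs are defective.
P = 3/9 × 2/8 = 6/72 = 1/12.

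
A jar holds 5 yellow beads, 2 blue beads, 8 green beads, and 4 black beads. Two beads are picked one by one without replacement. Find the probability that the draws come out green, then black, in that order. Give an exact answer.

16/171

Multiply the probability of each draw given the previous ones:
P = 8/19 × 4/18 = 32/342 = 16/171.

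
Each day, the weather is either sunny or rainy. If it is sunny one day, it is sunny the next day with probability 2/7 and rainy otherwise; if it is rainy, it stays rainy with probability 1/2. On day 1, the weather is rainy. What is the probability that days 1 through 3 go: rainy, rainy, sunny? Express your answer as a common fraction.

1/4

Day 1 is given. For each transition, use the conditional probability from the current state:
P(rainy | rainy) = 1/2; P(sunny | rainy) = 1/2.
P = 1/2 × 1/2 = 1/4.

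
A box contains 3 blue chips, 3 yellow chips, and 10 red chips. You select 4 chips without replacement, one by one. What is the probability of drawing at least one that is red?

361/364

P(no red) = 6/16 × 5/15 × 4/14 × 3/13 = 360/43680 = 3/364.
P(at least one) = 1 − 3/364 = 361/364.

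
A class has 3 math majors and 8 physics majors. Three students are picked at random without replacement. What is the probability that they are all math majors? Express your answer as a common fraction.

P = 3/11 × 2/10 × 1/9 = 6/990 = 1/165.

1/165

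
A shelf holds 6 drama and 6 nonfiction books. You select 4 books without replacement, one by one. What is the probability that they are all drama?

P = 6/12 × 5/11 × 4/10 × 3/9 = 360/11880 = 1/33.

1/33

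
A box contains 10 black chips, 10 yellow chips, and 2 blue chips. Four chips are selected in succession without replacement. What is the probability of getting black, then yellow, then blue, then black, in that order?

Each draw changes the counts, so multiply the conditional probabilities along the sequence:
P = 10/22 × 10/21 × 2/20 × 9/19 = 1800/175560 = 15/1463.

15/1463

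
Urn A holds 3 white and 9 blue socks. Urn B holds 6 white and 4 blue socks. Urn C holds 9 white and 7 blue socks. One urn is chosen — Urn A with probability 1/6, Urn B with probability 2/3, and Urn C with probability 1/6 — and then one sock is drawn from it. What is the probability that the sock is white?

257/480

From Urn A: P(white) = 3/12.
From Urn B: P(white) = 6/10.
From Urn C: P(white) = 9/16.
Total probability = (1/6)(3/12) + (2/3)(6/10) + (1/6)(9/16) = 257/480.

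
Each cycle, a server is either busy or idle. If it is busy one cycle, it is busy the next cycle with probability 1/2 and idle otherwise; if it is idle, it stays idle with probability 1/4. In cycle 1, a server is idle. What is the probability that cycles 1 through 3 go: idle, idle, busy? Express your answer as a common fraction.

3/16

Cycle 1 is given. For each transition, use the conditional probability from the current state:
P(idle | idle) = 1/4; P(busy | idle) = 3/4.
P = 1/4 × 3/4 = 3/16.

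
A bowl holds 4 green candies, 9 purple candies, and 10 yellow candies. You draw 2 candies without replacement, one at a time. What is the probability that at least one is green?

82/253

P(no green) = 19/23 × 18/22 = 342/506 = 171/253.
P(at least one) = 1 − 171/253 = 82/253.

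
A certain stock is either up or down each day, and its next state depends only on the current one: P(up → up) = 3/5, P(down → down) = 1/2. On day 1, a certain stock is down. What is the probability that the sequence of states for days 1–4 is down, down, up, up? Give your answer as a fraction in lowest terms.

Day 1 is given. For each transition, use the conditional probability from the current state:
P(down | down) = 1/2; P(up | down) = 1/2; P(up | up) = 3/5.
P = 1/2 × 1/2 × 3/5 = 3/20.

3/20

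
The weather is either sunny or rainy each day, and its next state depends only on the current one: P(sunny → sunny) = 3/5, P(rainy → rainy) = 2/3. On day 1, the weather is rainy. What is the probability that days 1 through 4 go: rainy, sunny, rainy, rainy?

Day 1 is given. For each transition, use the conditional probability from the current state:
P(sunny | rainy) = 1/3; P(rainy | sunny) = 2/5; P(rainy | rainy) = 2/3.
P = 1/3 × 2/5 × 2/3 = 4/45.

4/45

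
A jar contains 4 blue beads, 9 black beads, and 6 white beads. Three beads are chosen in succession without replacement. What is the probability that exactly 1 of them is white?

One ordering (white drawn first) has probability 6/19 × 13/18 × 12/17 = 936/5814 = 52/323.
There are C(3,1) = 3 such orderings, each equally likely, so P = 3 × 52/323 = 156/323.

156/323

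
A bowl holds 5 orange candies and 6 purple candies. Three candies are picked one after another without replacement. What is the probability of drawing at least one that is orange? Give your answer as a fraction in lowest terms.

P(no orange) = 6/11 × 5/10 × 4/9 = 120/990 = 4/33.
P(at least one) = 1 − 4/33 = 29/33.

29/33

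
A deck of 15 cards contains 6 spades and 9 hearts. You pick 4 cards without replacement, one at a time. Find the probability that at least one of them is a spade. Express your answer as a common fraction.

59/65

P(no spades) = 9/15 × 8/14 × 7/13 × 6/12 = 3024/32760 = 6/65.
P(at least one) = 1 − 6/65 = 59/65.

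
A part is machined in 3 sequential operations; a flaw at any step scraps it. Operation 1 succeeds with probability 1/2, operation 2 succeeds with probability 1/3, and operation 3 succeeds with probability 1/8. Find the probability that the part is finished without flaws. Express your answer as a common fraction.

The events are sequential, so multiply the conditional probabilities:
P = 1/2 × 1/3 × 1/8 = 1/48.

1/48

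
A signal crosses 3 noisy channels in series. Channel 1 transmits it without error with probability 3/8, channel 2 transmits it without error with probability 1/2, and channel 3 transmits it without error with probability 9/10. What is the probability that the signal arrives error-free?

27/160

Each stage is reached only if all earlier stages succeed, so
P = 3/8 × 1/2 × 9/10 = 27/160.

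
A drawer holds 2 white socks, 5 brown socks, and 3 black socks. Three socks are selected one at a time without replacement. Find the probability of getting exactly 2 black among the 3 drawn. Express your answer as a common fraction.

One ordering (black drawn first) has probability 3/10 × 2/9 × 7/8 = 42/720 = 7/120.
There are C(3,2) = 3 such orderings, each equally likely, so P = 3 × 7/120 = 7/40.

7/40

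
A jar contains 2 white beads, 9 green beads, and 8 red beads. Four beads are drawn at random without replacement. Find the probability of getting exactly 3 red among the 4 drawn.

154/969

One ordering (red drawn first) has probability 8/19 × 7/18 × 6/17 × 11/16 = 3696/93024 = 77/1938.
There are C(4,3) = 4 such orderings, each equally likely, so P = 4 × 77/1938 = 154/969.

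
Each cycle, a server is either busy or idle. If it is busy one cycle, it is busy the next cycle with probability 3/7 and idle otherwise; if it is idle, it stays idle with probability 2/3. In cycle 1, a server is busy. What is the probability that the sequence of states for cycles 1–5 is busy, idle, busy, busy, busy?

Cycle 1 is given. For each transition, use the conditional probability from the current state:
P(idle | busy) = 4/7; P(busy | idle) = 1/3; P(busy | busy) = 3/7; P(busy | busy) = 3/7.
P = 4/7 × 1/3 × 3/7 × 3/7 = 36/1029 = 12/343.

12/343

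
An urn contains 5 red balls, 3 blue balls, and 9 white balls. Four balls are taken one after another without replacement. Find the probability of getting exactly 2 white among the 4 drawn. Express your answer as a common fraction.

One ordering (white drawn first) has probability 9/17 × 8/16 × 8/15 × 7/14 = 4032/57120 = 6/85.
There are C(4,2) = 6 such orderings, each equally likely, so P = 6 × 6/85 = 36/85.

36/85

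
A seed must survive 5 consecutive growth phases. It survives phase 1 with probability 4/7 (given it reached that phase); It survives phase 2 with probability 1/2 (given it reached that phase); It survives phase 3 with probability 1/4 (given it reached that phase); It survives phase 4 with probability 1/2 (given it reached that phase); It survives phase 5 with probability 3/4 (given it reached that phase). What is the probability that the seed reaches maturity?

Each stage is reached only if all earlier stages succeed, so
P = 4/7 × 1/2 × 1/4 × 1/2 × 3/4 = 12/448 = 3/112.

3/112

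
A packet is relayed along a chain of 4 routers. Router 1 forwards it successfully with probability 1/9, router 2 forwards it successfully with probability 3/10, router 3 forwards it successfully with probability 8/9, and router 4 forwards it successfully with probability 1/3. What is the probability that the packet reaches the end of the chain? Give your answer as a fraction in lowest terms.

4/405

The events are sequential, so multiply the conditional probabilities:
P = 1/9 × 3/10 × 8/9 × 1/3 = 24/2430 = 4/405.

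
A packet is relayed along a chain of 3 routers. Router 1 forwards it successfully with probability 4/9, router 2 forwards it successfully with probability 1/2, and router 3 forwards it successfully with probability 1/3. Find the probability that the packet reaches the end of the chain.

2/27

The events are sequential, so multiply the conditional probabilities:
P = 4/9 × 1/2 × 1/3 = 4/54 = 2/27.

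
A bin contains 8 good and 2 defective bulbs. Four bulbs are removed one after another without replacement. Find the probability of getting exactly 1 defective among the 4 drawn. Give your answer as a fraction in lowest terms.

One ordering (defective drawn first) has probability 2/10 × 8/9 × 7/8 × 6/7 = 672/5040 = 2/15.
There are C(4,1) = 4 such orderings, each equally likely, so P = 4 × 2/15 = 8/15.

8/15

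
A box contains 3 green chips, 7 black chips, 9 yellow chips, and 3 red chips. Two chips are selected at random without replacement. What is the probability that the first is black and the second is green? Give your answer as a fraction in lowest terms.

Multiply the probability of each draw given the previous ones:
P = 7/22 × 3/21 = 21/462 = 1/22.

1/22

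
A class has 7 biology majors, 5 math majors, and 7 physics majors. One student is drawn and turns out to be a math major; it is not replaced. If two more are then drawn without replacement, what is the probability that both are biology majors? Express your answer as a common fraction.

After the first draw, 7 of the remaining 18 students are biology majors.
P = 7/18 × 6/17 = 42/306 = 7/51.

7/51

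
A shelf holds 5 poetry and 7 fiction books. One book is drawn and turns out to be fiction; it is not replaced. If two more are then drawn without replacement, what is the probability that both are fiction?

3/11

With the first book removed, 6 fiction remain out of 11.
P = 6/11 × 5/10 = 30/110 = 3/11.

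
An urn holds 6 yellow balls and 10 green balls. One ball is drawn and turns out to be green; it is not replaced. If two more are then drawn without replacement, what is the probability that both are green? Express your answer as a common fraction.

12/35

After the first draw, 9 of the remaining 15 balls are green.
P = 9/15 × 8/14 = 72/210 = 12/35.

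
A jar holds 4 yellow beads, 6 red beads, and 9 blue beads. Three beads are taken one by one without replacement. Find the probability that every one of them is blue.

28/323

P = 9/19 × 8/18 × 7/17 = 504/5814 = 28/323.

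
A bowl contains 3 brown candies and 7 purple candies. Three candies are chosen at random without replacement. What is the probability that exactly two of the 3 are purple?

21/40

One ordering (purple drawn first) has probability 7/10 × 6/9 × 3/8 = 126/720 = 7/40.
There are C(3,2) = 3 such orderings, each equally likely, so P = 3 × 7/40 = 21/40.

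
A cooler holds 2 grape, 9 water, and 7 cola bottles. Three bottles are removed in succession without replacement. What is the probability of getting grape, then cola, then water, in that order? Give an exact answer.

7/272

Each draw changes the counts, so multiply the conditional probabilities along the sequence:
P = 2/18 × 7/17 × 9/16 = 126/4896 = 7/272.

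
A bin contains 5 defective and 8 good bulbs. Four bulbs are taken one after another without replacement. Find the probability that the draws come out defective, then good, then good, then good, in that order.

Chain rule:
P = 5/13 × 8/12 × 7/11 × 6/10 = 1680/17160 = 14/143.

14/143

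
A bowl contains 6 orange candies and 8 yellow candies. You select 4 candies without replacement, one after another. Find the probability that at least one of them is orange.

P(no orange) = 8/14 × 7/13 × 6/12 × 5/11 = 1680/24024 = 10/143.
P(at least one) = 1 − 10/143 = 133/143.

133/143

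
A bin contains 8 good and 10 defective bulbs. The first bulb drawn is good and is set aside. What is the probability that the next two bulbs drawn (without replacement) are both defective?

45/136

With the first bulb removed, 10 defective remain out of 17.
P = 10/17 × 9/16 = 90/272 = 45/136.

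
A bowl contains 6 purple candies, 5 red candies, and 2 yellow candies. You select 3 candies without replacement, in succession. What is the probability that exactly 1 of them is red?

One ordering (red drawn first) has probability 5/13 × 8/12 × 7/11 = 280/1716 = 70/429.
There are C(3,1) = 3 such orderings, each equally likely, so P = 3 × 70/429 = 70/143.

70/143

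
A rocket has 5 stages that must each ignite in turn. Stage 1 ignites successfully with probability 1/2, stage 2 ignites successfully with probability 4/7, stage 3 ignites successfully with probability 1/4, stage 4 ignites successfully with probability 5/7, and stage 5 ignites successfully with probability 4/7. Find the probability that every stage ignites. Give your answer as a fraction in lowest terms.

10/343

Each stage is reached only if all earlier stages succeed, so
P = 1/2 × 4/7 × 1/4 × 5/7 × 4/7 = 80/2744 = 10/343.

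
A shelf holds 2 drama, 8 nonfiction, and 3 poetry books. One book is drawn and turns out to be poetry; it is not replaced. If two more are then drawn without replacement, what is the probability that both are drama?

After the first draw, 2 of the remaining 12 books are drama.
P = 2/12 × 1/11 = 2/132 = 1/66.

1/66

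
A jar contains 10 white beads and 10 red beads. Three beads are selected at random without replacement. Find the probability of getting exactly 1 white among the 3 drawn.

One ordering (white drawn first) has probability 10/20 × 10/19 × 9/18 = 900/6840 = 5/38.
There are C(3,1) = 3 such orderings, each equally likely, so P = 3 × 5/38 = 15/38.

15/38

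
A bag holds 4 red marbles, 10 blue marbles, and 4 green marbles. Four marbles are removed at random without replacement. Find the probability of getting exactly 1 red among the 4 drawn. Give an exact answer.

One ordering (red drawn first) has probability 4/18 × 14/17 × 13/16 × 12/15 = 8736/73440 = 91/765.
There are C(4,1) = 4 such orderings, each equally likely, so P = 4 × 91/765 = 364/765.

364/765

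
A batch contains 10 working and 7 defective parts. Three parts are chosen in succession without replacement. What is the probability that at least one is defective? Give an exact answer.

P(no defective) = 10/17 × 9/16 × 8/15 = 720/4080 = 3/17.
P(at least one) = 1 − 3/17 = 14/17.

14/17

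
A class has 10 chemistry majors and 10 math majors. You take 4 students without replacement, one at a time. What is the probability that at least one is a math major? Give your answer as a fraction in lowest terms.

309/323

P(no math majors) = 10/20 × 9/19 × 8/18 × 7/17 = 5040/116280 = 14/323.
P(at least one) = 1 − 14/323 = 309/323.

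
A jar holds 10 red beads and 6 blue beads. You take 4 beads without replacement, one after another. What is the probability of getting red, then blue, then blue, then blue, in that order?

5/182

Each draw changes the counts, so multiply the conditional probabilities along the sequence:
P = 10/16 × 6/15 × 5/14 × 4/13 = 1200/43680 = 5/182.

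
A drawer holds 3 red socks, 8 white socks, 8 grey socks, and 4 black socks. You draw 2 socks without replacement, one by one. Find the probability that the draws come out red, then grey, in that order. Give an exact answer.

12/253

Multiply the probability of each draw given the previous ones:
P = 3/23 × 8/22 = 24/506 = 12/253.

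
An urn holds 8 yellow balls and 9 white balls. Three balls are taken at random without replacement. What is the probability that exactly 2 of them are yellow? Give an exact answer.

63/170

One ordering (yellow drawn first) has probability 8/17 × 7/16 × 9/15 = 504/4080 = 21/170.
There are C(3,2) = 3 such orderings, each equally likely, so P = 3 × 21/170 = 63/170.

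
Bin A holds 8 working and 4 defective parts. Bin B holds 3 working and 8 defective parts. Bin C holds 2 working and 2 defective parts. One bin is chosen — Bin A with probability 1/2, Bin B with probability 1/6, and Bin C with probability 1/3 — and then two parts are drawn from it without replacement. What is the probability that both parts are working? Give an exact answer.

137/495

From Bin A: P(both working) = (8/12)(7/11) = 14/33.
From Bin B: P(both working) = (3/11)(2/10) = 3/55.
From Bin C: P(both working) = (2/4)(1/3) = 1/6.
Total probability = (1/2)(14/33) + (1/6)(3/55) + (1/3)(1/6) = 137/495.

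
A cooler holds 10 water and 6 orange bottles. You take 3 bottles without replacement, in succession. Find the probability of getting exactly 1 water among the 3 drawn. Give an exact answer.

One ordering (water drawn first) has probability 10/16 × 6/15 × 5/14 = 300/3360 = 5/56.
There are C(3,1) = 3 such orderings, each equally likely, so P = 3 × 5/56 = 15/56.

15/56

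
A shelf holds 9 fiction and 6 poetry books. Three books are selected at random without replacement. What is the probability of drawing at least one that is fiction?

P(no fiction) = 6/15 × 5/14 × 4/13 = 120/2730 = 4/91.
P(at least one) = 1 − 4/91 = 87/91.

87/91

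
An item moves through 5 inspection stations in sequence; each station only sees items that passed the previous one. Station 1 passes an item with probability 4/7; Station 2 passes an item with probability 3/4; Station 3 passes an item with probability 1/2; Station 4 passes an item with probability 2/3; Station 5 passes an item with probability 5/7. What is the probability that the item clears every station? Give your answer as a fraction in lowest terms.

5/49

Multiplying along the chain,
P = 4/7 × 3/4 × 1/2 × 2/3 × 5/7 = 120/1176 = 5/49.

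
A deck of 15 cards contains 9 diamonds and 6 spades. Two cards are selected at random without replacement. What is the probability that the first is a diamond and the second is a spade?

9/35

Chain rule:
P = 9/15 × 6/14 = 54/210 = 9/35.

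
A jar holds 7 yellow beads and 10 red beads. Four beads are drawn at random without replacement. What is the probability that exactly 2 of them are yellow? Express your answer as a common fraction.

27/68

One ordering (yellow drawn first) has probability 7/17 × 6/16 × 10/15 × 9/14 = 3780/57120 = 9/136.
There are C(4,2) = 6 such orderings, each equally likely, so P = 6 × 9/136 = 27/68.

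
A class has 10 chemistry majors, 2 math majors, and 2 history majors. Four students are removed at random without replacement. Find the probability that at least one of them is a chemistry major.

P(no chemistry majors) = 4/14 × 3/13 × 2/12 × 1/11 = 24/24024 = 1/1001.
P(at least one) = 1 − 1/1001 = 1000/1001.

1000/1001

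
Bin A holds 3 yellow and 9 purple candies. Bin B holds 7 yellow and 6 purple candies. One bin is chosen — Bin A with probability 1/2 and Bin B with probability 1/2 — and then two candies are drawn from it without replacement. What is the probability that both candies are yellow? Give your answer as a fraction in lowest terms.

From Bin A: P(both yellow) = (3/12)(2/11) = 1/22.
From Bin B: P(both yellow) = (7/13)(6/12) = 7/26.
Total probability = (1/2)(1/22) + (1/2)(7/26) = 45/286.

45/286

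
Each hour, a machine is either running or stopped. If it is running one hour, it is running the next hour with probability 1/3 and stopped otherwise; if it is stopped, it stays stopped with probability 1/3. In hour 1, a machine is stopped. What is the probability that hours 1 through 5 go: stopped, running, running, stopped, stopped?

Hour 1 is given. For each transition, use the conditional probability from the current state:
P(running | stopped) = 2/3; P(running | running) = 1/3; P(stopped | running) = 2/3; P(stopped | stopped) = 1/3.
P = 2/3 × 1/3 × 2/3 × 1/3 = 4/81.

4/81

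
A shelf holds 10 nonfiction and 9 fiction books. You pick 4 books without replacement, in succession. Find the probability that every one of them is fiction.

P = 9/19 × 8/18 × 7/17 × 6/16 = 3024/93024 = 21/646.

21/646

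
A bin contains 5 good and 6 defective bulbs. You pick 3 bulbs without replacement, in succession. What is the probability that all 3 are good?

2/33

P(all good) = 5/11 × 4/10 × 3/9 = 60/990 = 2/33.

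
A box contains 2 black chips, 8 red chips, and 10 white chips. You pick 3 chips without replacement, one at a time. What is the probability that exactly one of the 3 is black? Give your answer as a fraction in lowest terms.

One ordering (black drawn first) has probability 2/20 × 18/19 × 17/18 = 612/6840 = 17/190.
There are C(3,1) = 3 such orderings, each equally likely, so P = 3 × 17/190 = 51/190.

51/190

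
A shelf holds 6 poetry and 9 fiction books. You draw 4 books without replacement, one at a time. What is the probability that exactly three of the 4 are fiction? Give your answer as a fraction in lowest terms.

24/65

One ordering (fiction drawn first) has probability 9/15 × 8/14 × 7/13 × 6/12 = 3024/32760 = 6/65.
There are C(4,3) = 4 such orderings, each equally likely, so P = 4 × 6/65 = 24/65.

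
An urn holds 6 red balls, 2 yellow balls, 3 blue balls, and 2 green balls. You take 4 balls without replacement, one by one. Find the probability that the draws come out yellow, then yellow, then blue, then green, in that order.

Chain rule:
P = 2/13 × 1/12 × 3/11 × 2/10 = 12/17160 = 1/1430.

1/1430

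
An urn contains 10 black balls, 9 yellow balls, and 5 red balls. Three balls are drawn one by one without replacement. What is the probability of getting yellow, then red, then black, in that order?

75/2024

Multiply the probability of each draw given the previous ones:
P = 9/24 × 5/23 × 10/22 = 450/12144 = 75/2024.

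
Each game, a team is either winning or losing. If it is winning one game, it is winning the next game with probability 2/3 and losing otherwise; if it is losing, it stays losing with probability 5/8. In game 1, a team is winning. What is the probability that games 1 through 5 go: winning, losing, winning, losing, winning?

Game 1 is given. For each transition, use the conditional probability from the current state:
P(losing | winning) = 1/3; P(winning | losing) = 3/8; P(losing | winning) = 1/3; P(winning | losing) = 3/8.
P = 1/3 × 3/8 × 1/3 × 3/8 = 9/576 = 1/64.

1/64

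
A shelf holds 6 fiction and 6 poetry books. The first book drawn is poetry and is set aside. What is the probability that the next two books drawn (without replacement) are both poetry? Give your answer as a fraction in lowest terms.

After the first draw, 5 of the remaining 11 books are poetry.
P = 5/11 × 4/10 = 20/110 = 2/11.

2/11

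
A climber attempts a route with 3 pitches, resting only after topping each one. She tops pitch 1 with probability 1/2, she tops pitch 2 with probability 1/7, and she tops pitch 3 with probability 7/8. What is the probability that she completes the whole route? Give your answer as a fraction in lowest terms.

1/16

Multiplying along the chain,
P = 1/2 × 1/7 × 7/8 = 7/112 = 1/16.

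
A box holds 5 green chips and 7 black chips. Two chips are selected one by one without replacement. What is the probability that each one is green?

P = 5/12 × 4/11 = 20/132 = 5/33.

5/33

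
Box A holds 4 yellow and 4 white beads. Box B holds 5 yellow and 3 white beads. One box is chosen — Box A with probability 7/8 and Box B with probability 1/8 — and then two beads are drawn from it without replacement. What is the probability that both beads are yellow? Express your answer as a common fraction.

From Box A: P(both yellow) = (4/8)(3/7) = 3/14.
From Box B: P(both yellow) = (5/8)(4/7) = 5/14.
Total probability = (7/8)(3/14) + (1/8)(5/14) = 13/56.

13/56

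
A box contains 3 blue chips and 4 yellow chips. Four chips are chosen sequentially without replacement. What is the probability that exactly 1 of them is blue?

One ordering (blue drawn first) has probability 3/7 × 4/6 × 3/5 × 2/4 = 72/840 = 3/35.
There are C(4,1) = 4 such orderings, each equally likely, so P = 4 × 3/35 = 12/35.

12/35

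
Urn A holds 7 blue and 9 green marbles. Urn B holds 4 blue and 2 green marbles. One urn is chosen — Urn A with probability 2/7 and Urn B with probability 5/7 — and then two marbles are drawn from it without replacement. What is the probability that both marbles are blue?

From Urn A: P(both blue) = (7/16)(6/15) = 7/40.
From Urn B: P(both blue) = (4/6)(3/5) = 2/5.
Total probability = (2/7)(7/40) + (5/7)(2/5) = 47/140.

47/140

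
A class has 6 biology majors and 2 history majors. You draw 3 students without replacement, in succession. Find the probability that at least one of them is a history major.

P(no history majors) = 6/8 × 5/7 × 4/6 = 120/336 = 5/14.
P(at least one) = 1 − 5/14 = 9/14.

9/14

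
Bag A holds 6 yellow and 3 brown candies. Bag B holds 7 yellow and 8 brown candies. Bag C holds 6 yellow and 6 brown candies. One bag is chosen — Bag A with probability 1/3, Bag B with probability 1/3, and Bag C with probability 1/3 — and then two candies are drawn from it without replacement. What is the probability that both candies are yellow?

557/1980

From Bag A: P(both yellow) = (6/9)(5/8) = 5/12.
From Bag B: P(both yellow) = (7/15)(6/14) = 1/5.
From Bag C: P(both yellow) = (6/12)(5/11) = 5/22.
Total probability = (1/3)(5/12) + (1/3)(1/5) + (1/3)(5/22) = 557/1980.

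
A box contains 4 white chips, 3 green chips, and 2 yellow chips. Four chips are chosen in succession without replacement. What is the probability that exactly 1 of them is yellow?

One ordering (yellow drawn first) has probability 2/9 × 7/8 × 6/7 × 5/6 = 420/3024 = 5/36.
There are C(4,1) = 4 such orderings, each equally likely, so P = 4 × 5/36 = 5/9.

5/9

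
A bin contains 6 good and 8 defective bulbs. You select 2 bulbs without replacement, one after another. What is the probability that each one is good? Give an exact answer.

15/91

P(every draw is good) = 6/14 × 5/13 = 30/182 = 15/91.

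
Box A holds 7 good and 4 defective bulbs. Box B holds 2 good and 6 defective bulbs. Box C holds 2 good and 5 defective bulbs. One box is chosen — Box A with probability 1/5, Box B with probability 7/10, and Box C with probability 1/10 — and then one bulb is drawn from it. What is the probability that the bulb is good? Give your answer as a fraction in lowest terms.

From Box A: P(good) = 7/11.
From Box B: P(good) = 2/8.
From Box C: P(good) = 2/7.
Total probability = (1/5)(7/11) + (7/10)(2/8) + (1/10)(2/7) = 1019/3080.

1019/3080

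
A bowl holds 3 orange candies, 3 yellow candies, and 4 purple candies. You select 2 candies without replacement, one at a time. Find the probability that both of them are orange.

1/15

P = 3/10 × 2/9 = 6/90 = 1/15.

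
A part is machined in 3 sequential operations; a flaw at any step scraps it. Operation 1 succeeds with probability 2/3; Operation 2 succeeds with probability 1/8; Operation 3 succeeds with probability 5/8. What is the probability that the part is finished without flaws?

5/96

Each stage is reached only if all earlier stages succeed, so
P = 2/3 × 1/8 × 5/8 = 10/192 = 5/96.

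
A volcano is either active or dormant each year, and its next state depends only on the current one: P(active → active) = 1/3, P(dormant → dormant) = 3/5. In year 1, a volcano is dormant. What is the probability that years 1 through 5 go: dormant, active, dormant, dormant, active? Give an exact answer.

Year 1 is given. For each transition, use the conditional probability from the current state:
P(active | dormant) = 2/5; P(dormant | active) = 2/3; P(dormant | dormant) = 3/5; P(active | dormant) = 2/5.
P = 2/5 × 2/3 × 3/5 × 2/5 = 24/375 = 8/125.

8/125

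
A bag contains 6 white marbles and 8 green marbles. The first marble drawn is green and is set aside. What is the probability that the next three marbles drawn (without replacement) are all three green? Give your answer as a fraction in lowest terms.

35/286

With the first marble removed, 7 green remain out of 13.
P = 7/13 × 6/12 × 5/11 = 210/1716 = 35/286.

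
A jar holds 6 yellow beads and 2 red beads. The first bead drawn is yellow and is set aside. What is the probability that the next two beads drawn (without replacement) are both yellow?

10/21

After the first draw, 5 of the remaining 7 beads are yellow.
P = 5/7 × 4/6 = 20/42 = 10/21.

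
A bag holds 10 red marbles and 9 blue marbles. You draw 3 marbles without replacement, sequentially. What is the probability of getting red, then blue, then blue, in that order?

Chain rule:
P = 10/19 × 9/18 × 8/17 = 720/5814 = 40/323.

40/323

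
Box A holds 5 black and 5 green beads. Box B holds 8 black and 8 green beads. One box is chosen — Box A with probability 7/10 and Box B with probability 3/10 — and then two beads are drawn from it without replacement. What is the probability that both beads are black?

From Box A: P(both black) = (5/10)(4/9) = 2/9.
From Box B: P(both black) = (8/16)(7/15) = 7/30.
Total probability = (7/10)(2/9) + (3/10)(7/30) = 203/900.

203/900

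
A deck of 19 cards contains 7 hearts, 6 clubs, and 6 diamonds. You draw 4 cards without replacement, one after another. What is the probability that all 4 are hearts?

P(every draw is a heart) = 7/19 × 6/18 × 5/17 × 4/16 = 840/93024 = 35/3876.

35/3876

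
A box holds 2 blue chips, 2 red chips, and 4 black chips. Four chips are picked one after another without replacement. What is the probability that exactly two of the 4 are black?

One ordering (black drawn first) has probability 4/8 × 3/7 × 4/6 × 3/5 = 144/1680 = 3/35.
There are C(4,2) = 6 such orderings, each equally likely, so P = 6 × 3/35 = 18/35.

18/35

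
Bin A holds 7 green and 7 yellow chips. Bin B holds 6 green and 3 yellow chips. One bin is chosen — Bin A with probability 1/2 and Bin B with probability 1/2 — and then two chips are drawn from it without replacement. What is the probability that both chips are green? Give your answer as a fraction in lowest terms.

From Bin A: P(both green) = (7/14)(6/13) = 3/13.
From Bin B: P(both green) = (6/9)(5/8) = 5/12.
Total probability = (1/2)(3/13) + (1/2)(5/12) = 101/312.

101/312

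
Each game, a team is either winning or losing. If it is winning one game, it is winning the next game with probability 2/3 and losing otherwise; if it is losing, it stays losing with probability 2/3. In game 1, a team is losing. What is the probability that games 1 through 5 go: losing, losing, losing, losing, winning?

Game 1 is given. For each transition, use the conditional probability from the current state:
P(losing | losing) = 2/3; P(losing | losing) = 2/3; P(losing | losing) = 2/3; P(winning | losing) = 1/3.
P = 2/3 × 2/3 × 2/3 × 1/3 = 8/81.

8/81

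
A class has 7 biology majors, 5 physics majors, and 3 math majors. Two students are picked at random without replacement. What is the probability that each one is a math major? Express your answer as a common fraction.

1/35

P = 3/15 × 2/14 = 6/210 = 1/35.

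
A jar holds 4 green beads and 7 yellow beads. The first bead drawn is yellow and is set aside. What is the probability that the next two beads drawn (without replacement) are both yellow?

1/3

With the first bead removed, 6 yellow remain out of 10.
P = 6/10 × 5/9 = 30/90 = 1/3.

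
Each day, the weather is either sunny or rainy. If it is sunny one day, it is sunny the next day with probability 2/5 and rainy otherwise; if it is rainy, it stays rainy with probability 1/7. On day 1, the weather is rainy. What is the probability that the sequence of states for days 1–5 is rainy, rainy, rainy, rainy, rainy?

Day 1 is given. For each transition, use the conditional probability from the current state:
P(rainy | rainy) = 1/7; P(rainy | rainy) = 1/7; P(rainy | rainy) = 1/7; P(rainy | rainy) = 1/7.
P = 1/7 × 1/7 × 1/7 × 1/7 = 1/2401.

1/2401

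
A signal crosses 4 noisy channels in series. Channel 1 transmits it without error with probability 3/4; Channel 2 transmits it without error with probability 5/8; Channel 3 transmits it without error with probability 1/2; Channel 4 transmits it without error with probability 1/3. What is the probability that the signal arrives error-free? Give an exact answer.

5/64

Each stage is reached only if all earlier stages succeed, so
P = 3/4 × 5/8 × 1/2 × 1/3 = 15/192 = 5/64.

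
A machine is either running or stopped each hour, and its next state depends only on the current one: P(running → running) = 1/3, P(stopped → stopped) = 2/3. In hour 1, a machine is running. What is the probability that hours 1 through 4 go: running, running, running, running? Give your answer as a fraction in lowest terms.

Hour 1 is given. For each transition, use the conditional probability from the current state:
P(running | running) = 1/3; P(running | running) = 1/3; P(running | running) = 1/3.
P = 1/3 × 1/3 × 1/3 = 1/27.

1/27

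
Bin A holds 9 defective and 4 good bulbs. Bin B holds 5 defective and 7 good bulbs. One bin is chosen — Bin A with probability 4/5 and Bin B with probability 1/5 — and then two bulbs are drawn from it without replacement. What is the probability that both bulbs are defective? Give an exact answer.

857/2145

From Bin A: P(both defective) = (9/13)(8/12) = 6/13.
From Bin B: P(both defective) = (5/12)(4/11) = 5/33.
Total probability = (4/5)(6/13) + (1/5)(5/33) = 857/2145.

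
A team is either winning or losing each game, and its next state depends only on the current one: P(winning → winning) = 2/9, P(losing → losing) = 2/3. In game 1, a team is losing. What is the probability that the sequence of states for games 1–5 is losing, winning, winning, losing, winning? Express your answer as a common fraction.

Game 1 is given. For each transition, use the conditional probability from the current state:
P(winning | losing) = 1/3; P(winning | winning) = 2/9; P(losing | winning) = 7/9; P(winning | losing) = 1/3.
P = 1/3 × 2/9 × 7/9 × 1/3 = 14/729.

14/729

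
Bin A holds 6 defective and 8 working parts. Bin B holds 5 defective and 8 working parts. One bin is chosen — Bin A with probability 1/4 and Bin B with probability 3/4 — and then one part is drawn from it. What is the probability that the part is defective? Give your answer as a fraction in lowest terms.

36/91

From Bin A: P(defective) = 6/14.
From Bin B: P(defective) = 5/13.
Total probability = (1/4)(6/14) + (3/4)(5/13) = 36/91.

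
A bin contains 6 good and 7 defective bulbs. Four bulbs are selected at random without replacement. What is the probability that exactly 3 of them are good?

One ordering (good drawn first) has probability 6/13 × 5/12 × 4/11 × 7/10 = 840/17160 = 7/143.
There are C(4,3) = 4 such orderings, each equally likely, so P = 4 × 7/143 = 28/143.

28/143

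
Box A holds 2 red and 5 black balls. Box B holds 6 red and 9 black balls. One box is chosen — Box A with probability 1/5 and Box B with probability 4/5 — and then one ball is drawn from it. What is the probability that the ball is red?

From Box A: P(red) = 2/7.
From Box B: P(red) = 6/15.
Total probability = (1/5)(2/7) + (4/5)(6/15) = 66/175.

66/175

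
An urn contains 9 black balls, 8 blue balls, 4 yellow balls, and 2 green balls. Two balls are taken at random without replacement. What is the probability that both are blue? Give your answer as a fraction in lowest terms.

P(all blue) = 8/23 × 7/22 = 56/506 = 28/253.

28/253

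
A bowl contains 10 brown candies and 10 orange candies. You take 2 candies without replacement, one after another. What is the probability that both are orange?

P(every draw is orange) = 10/20 × 9/19 = 90/380 = 9/38.

9/38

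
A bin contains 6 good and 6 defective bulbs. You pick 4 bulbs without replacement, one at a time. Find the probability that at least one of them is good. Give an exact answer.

32/33

P(no good) = 6/12 × 5/11 × 4/10 × 3/9 = 360/11880 = 1/33.
P(at least one) = 1 − 1/33 = 32/33.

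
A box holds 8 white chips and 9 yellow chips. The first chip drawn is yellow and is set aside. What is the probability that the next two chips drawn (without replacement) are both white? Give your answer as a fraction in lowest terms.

7/30

After the first draw, 8 of the remaining 16 chips are white.
P = 8/16 × 7/15 = 56/240 = 7/30.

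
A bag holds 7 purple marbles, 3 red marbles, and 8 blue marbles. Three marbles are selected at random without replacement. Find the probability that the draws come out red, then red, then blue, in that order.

Chain rule:
P = 3/18 × 2/17 × 8/16 = 48/4896 = 1/102.

1/102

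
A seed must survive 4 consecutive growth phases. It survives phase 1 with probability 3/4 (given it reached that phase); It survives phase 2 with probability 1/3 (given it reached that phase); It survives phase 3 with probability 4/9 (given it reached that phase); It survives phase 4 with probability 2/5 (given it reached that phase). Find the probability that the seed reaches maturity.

2/45

Multiplying along the chain,
P = 3/4 × 1/3 × 4/9 × 2/5 = 24/540 = 2/45.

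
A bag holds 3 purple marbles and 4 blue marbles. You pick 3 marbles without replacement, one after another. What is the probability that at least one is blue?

34/35

P(no blue) = 3/7 × 2/6 × 1/5 = 6/210 = 1/35.
P(at least one) = 1 − 1/35 = 34/35.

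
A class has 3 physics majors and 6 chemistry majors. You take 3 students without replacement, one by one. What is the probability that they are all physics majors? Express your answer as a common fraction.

1/84

P(every draw is a physics major) = 3/9 × 2/8 × 1/7 = 6/504 = 1/84.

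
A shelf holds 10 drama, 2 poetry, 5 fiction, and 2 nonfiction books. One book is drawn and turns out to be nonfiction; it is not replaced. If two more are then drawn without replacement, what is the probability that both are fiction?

10/153

After the first draw, 5 of the remaining 18 books are fiction.
P = 5/18 × 4/17 = 20/306 = 10/153.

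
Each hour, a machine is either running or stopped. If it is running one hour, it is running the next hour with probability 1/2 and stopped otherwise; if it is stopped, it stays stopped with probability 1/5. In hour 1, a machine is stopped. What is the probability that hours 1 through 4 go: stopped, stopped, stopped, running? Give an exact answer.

4/125

Hour 1 is given. For each transition, use the conditional probability from the current state:
P(stopped | stopped) = 1/5; P(stopped | stopped) = 1/5; P(running | stopped) = 4/5.
P = 1/5 × 1/5 × 4/5 = 4/125.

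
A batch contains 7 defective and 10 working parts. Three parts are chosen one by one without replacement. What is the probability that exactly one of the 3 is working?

One ordering (working drawn first) has probability 10/17 × 7/16 × 6/15 = 420/4080 = 7/68.
There are C(3,1) = 3 such orderings, each equally likely, so P = 3 × 7/68 = 21/68.

21/68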